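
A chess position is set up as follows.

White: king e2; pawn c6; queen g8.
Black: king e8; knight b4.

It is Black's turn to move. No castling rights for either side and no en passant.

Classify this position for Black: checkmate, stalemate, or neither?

neither

Black to move; black king on e8.
In check: yes, from the white queen on g8.
Legal moves for Black: Ke7.
Black is in check but has 1 legal move → neither.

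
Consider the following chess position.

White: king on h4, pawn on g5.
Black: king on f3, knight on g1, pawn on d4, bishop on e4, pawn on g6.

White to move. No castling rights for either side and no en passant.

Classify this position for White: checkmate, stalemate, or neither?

stalemate

White to move; white king on h4.
In check: no.
King squares — g3: attacked by Kf3; h3: attacked by Ng1; g4: attacked by Kf3; g5: own pawn; h5: attacked by Pg6.
Legal moves for White: none.
Not in check and no legal moves → stalemate.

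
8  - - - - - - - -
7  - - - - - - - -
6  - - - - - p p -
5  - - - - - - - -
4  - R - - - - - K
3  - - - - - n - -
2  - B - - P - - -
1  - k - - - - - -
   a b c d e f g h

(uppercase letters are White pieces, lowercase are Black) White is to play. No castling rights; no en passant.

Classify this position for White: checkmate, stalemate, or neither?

neither

White to move; white king on h4.
In check: yes, from the black knight on f3.
Legal moves for White: Kg4, Kh3, Kg3, exf3.
White is in check but has 4 legal moves → neither.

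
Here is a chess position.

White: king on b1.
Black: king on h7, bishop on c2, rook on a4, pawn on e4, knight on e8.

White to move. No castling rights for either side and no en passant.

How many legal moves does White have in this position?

3

White to move; king on b1.
In check: yes, from the black bishop on c2.
Legal moves: Kxc2, Kb2, Kc1.
Count: 3.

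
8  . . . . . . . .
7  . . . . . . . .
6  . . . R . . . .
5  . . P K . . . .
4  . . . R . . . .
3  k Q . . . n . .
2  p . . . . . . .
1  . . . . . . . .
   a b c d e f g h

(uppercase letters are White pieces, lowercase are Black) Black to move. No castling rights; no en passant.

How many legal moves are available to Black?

Black to move; king on a3.
In check: yes, from the white queen on b3.
Legal moves: Kxb3.
Count: 1.

1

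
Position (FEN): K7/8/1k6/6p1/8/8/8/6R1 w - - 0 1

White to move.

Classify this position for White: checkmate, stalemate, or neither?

neither

White to move; white king on a8.
In check: no.
Legal moves for White: Kb8, Rxg5, Rg4, Rg3, Rg2, Rh1, Rf1, Re1, Rd1, Rc1, Rb1+, Ra1.
White has 12 legal moves and is not in check → neither.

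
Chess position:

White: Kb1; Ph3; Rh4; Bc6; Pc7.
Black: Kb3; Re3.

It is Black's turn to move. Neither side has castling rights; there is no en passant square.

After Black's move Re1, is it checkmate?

After Re1: white king on b1; in check: yes, from the black rook on e1.
King squares — a1: attacked by Re1; c1: attacked by Re1; a2: attacked by Kb3; b2: attacked by Kb3; c2: attacked by Kb3.
White has no legal moves → checkmate.

yes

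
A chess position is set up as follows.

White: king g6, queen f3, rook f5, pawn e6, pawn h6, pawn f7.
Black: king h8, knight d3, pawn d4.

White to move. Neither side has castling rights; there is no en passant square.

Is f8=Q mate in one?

After f8=Q: black king on h8; in check: yes, from the white queen on f8.
King squares — g7: attacked by Kg6; h7: attacked by Kg6; g8: attacked by Qf8.
Black has no legal moves → checkmate.

yes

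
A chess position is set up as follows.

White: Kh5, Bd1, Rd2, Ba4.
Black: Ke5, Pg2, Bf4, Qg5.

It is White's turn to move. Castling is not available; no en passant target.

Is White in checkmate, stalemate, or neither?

checkmate

White to move; white king on h5.
In check: yes, from the black queen on g5.
King squares — g4: attacked by Qg5; h4: attacked by Qg5; g5: attacked by Bf4; g6: attacked by Qg5; h6: attacked by Qg5.
Legal moves for White: none.
In check with no legal moves → checkmate.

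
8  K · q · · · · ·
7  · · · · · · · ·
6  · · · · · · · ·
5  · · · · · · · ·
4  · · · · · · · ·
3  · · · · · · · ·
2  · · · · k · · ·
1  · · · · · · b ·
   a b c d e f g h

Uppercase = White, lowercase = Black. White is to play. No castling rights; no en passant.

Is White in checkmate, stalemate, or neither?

White to move; white king on a8.
In check: yes, from the black queen on c8.
King squares — a7: attacked by Bg1; b7: attacked by Qc8; b8: attacked by Qc8.
Legal moves for White: none.
In check with no legal moves → checkmate.

checkmate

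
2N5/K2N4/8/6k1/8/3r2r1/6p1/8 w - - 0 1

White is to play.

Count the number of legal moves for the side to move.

14

White to move; king on a7.
In check: no.
Legal moves: Ne7, Nd6, Ncb6, Nf8, Nb8, Nf6, Ndb6, Ne5, Nc5, Kb8, Ka8, Kb7, Kb6, Ka6.
Count: 14.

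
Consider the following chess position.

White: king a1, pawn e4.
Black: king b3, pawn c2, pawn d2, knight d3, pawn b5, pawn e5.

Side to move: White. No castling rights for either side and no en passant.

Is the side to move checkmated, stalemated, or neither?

stalemate

White to move; white king on a1.
In check: no.
King squares — b1: attacked by Pc2; a2: attacked by Kb3; b2: attacked by Kb3.
Legal moves for White: none.
Not in check and no legal moves → stalemate.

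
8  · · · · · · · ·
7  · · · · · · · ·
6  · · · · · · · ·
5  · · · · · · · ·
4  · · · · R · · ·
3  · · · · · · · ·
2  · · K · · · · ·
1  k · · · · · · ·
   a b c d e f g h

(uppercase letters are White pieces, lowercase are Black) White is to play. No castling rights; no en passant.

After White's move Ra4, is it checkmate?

After Ra4: black king on a1; in check: yes, from the white rook on a4.
King squares — b1: attacked by Kc2; a2: attacked by Ra4; b2: attacked by Kc2.
Black has no legal moves → checkmate.

yes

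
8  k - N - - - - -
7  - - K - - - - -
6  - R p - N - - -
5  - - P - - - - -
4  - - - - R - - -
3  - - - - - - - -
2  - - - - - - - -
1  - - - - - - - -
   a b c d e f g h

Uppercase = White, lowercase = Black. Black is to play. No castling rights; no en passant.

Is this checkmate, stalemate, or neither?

Black to move; black king on a8.
In check: no.
King squares — a7: attacked by Nc8; b7: attacked by Rb6; b8: attacked by Rb6.
Legal moves for Black: none.
Not in check and no legal moves → stalemate.

stalemate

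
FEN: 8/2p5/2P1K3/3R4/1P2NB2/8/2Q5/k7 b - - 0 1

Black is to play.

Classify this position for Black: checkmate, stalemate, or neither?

stalemate

Black to move; black king on a1.
In check: no.
King squares — b1: attacked by Qc2; a2: attacked by Qc2; b2: attacked by Qc2.
Legal moves for Black: none.
Not in check and no legal moves → stalemate.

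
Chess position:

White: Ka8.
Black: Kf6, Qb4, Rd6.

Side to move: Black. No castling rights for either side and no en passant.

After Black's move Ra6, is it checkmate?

yes

After Ra6: white king on a8; in check: yes, from the black rook on a6.
King squares — a7: attacked by Ra6; b7: attacked by Qb4; b8: attacked by Qb4.
White has no legal moves → checkmate.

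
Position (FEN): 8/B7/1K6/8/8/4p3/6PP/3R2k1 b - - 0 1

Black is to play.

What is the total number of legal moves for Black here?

Black to move; king on g1.
In check: yes, from the white rook on d1.
Legal moves: Kxh2, Kxg2, Kf2.
Count: 3.

3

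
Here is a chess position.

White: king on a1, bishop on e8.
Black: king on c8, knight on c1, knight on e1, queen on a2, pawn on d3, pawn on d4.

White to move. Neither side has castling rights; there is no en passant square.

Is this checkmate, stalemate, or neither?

checkmate

White to move; white king on a1.
In check: yes, from the black queen on a2.
King squares — b1: attacked by Qa2; a2: attacked by Nc1; b2: attacked by Qa2.
Legal moves for White: none.
In check with no legal moves → checkmate.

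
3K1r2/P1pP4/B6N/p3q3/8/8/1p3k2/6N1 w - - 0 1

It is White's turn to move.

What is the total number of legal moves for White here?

0

White to move; king on d8.
In check: yes, from the black rook on f8.
Legal moves: none.
Count: 0.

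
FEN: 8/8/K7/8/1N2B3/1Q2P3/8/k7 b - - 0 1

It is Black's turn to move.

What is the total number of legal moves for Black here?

Black to move; king on a1.
In check: no.
Legal moves: none.
Count: 0.

0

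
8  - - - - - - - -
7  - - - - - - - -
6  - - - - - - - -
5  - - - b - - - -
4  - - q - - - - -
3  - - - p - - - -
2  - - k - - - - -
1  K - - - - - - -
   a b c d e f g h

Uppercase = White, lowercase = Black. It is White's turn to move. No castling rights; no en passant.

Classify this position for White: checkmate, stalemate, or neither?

White to move; white king on a1.
In check: no.
King squares — b1: attacked by Kc2; a2: attacked by Qc4; b2: attacked by Kc2.
Legal moves for White: none.
Not in check and no legal moves → stalemate.

stalemate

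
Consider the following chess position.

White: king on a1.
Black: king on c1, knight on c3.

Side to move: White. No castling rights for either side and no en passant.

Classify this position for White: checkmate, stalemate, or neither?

stalemate

White to move; white king on a1.
In check: no.
King squares — b1: attacked by Kc1; a2: attacked by Nc3; b2: attacked by Kc1.
Legal moves for White: none.
Not in check and no legal moves → stalemate.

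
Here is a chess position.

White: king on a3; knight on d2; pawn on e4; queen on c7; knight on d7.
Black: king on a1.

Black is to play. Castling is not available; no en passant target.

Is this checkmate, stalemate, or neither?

Black to move; black king on a1.
In check: no.
King squares — b1: attacked by Nd2; a2: attacked by Ka3; b2: attacked by Ka3.
Legal moves for Black: none.
Not in check and no legal moves → stalemate.

stalemate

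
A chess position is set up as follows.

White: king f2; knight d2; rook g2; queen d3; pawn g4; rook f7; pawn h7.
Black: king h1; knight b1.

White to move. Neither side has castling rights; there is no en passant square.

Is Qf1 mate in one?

yes

After Qf1: black king on h1; in check: yes, from the white queen on f1.
King squares — g1: attacked by Qf1; g2: attacked by Qf1; h2: attacked by Rg2.
Black has no legal moves → checkmate.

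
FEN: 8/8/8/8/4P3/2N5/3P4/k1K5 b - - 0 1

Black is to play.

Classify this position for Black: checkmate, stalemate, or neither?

Black to move; black king on a1.
In check: no.
King squares — b1: attacked by Kc1; a2: attacked by Nc3; b2: attacked by Kc1.
Legal moves for Black: none.
Not in check and no legal moves → stalemate.

stalemate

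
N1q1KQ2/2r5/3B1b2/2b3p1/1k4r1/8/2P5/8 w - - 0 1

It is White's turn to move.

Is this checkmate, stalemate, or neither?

White to move; white king on e8.
In check: yes, from the black queen on c8.
King squares — d7: attacked by Rc7; e7: attacked by Bf6; f7: attacked by Rc7; d8: attacked by Bf6; f8: own queen.
Legal moves for White: none.
In check with no legal moves → checkmate.

checkmate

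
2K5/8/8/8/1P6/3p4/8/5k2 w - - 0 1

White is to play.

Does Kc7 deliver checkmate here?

no

After Kc7: black king on f1; in check: no.
Black is not in check, so this cannot be checkmate.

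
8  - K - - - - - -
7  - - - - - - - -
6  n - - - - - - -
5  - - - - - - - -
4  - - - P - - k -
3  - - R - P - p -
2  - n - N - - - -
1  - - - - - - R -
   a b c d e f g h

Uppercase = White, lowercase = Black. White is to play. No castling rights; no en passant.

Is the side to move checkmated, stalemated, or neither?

neither

White to move; white king on b8.
In check: yes, from the black knight on a6.
King squares — a7: available; b7: available; c7: attacked by Na6; a8: available; c8: available.
Legal moves for White: Kc8, Ka8, Kb7, Ka7.
White is in check but has 4 legal moves → neither.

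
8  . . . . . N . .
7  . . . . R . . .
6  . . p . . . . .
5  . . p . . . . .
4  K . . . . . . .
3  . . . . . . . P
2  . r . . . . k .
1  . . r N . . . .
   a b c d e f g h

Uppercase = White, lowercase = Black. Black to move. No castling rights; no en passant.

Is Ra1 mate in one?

yes

After Ra1: white king on a4; in check: yes, from the black rook on a1.
King squares — a3: attacked by Ra1; b3: attacked by Rb2; b4: attacked by Rb2; a5: attacked by Ra1; b5: attacked by Rb2.
White has no legal moves → checkmate.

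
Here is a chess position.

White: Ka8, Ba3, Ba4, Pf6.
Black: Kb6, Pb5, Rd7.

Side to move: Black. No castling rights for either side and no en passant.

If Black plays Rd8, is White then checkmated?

After Rd8: white king on a8; in check: yes, from the black rook on d8.
King squares — a7: attacked by Kb6; b7: attacked by Kb6; b8: attacked by Rd8.
White has no legal moves → checkmate.

yes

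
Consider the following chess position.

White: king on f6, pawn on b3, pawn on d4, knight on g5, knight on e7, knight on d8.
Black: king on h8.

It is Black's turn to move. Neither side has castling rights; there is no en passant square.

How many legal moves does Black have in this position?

Black to move; king on h8.
In check: no.
Legal moves: none.
Count: 0.

0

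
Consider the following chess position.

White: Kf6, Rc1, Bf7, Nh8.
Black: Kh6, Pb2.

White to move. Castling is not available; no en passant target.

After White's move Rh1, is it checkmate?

After Rh1: black king on h6; in check: yes, from the white rook on h1.
King squares — g5: attacked by Kf6; h5: attacked by Rh1; g6: attacked by Kf6; g7: attacked by Kf6; h7: attacked by Rh1.
Black has no legal moves → checkmate.

yes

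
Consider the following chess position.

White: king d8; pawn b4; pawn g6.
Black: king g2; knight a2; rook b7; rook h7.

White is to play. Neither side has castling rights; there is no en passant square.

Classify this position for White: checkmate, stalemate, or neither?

White to move; white king on d8.
In check: no.
Legal moves for White: Ke8, Kc8, gxh7, g7, b5.
White has 5 legal moves and is not in check → neither.

neither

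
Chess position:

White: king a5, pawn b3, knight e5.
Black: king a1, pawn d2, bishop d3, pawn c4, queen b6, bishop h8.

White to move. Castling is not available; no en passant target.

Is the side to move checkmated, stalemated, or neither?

White to move; white king on a5.
In check: yes, from the black queen on b6.
King squares — a4: available; b4: attacked by Qb6; b5: attacked by Qb6; a6: attacked by Qb6; b6: available.
Legal moves for White: Kxb6, Ka4.
White is in check but has 2 legal moves → neither.

neither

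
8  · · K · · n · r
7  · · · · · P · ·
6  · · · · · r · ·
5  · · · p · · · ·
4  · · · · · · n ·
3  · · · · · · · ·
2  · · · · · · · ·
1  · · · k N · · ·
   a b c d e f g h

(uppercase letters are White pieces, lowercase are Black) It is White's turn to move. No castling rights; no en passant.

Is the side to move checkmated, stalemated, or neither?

neither

White to move; white king on c8.
In check: no.
Legal moves for White: Kd8, Kb8, Kc7, Kb7, Nf3, Nd3, Ng2, Nc2.
White has 8 legal moves and is not in check → neither.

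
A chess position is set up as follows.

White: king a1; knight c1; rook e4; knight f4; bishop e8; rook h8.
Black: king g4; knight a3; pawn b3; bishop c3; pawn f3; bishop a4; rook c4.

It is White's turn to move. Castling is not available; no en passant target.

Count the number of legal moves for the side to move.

White to move; king on a1.
In check: yes, from the black bishop on c3.
Legal moves: none.
Count: 0.

0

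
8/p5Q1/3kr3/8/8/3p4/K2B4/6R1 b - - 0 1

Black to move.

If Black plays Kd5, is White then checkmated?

After Kd5: white king on a2; in check: no.
White is not in check, so this cannot be checkmate.

no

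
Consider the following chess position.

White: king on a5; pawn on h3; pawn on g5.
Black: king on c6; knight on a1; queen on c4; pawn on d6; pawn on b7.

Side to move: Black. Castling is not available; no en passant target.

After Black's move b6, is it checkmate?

yes

After b6: white king on a5; in check: yes, from the black pawn on b6.
King squares — a4: attacked by Qc4; b4: attacked by Qc4; b5: attacked by Qc4; a6: attacked by Qc4; b6: attacked by Kc6.
White has no legal moves → checkmate.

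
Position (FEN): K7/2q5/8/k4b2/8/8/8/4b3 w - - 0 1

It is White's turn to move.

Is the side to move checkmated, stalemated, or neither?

stalemate

White to move; white king on a8.
In check: no.
King squares — a7: attacked by Qc7; b7: attacked by Qc7; b8: attacked by Qc7.
Legal moves for White: none.
Not in check and no legal moves → stalemate.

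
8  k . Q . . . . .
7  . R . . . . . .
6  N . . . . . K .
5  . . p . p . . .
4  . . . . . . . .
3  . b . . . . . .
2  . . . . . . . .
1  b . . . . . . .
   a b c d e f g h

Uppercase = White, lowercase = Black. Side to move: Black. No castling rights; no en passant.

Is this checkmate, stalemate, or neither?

checkmate

Black to move; black king on a8.
In check: yes, from the white queen on c8.
King squares — a7: attacked by Rb7; b7: attacked by Qc8; b8: attacked by Na6.
Legal moves for Black: none.
In check with no legal moves → checkmate.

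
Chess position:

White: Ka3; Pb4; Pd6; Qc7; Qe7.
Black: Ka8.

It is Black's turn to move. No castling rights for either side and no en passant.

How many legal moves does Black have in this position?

0

Black to move; king on a8.
In check: no.
Legal moves: none.
Count: 0.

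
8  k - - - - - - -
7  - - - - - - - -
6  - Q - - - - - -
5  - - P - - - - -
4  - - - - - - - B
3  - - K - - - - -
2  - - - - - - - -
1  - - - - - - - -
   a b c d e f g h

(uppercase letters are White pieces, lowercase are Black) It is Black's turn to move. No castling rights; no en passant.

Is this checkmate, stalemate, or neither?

Black to move; black king on a8.
In check: no.
King squares — a7: attacked by Qb6; b7: attacked by Qb6; b8: attacked by Qb6.
Legal moves for Black: none.
Not in check and no legal moves → stalemate.

stalemate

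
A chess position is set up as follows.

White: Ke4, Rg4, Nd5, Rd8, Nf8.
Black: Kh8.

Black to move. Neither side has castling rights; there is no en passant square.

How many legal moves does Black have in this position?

0

Black to move; king on h8.
In check: no.
Legal moves: none.
Count: 0.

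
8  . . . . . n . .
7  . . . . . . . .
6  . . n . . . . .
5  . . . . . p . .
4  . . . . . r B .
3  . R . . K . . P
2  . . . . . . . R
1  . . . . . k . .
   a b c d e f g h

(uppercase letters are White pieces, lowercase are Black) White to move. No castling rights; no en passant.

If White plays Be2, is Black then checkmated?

no

After Be2: black king on f1; in check: yes, from the white bishop on e2.
Black has 2 legal replies: Kg1, Ke1.
In check but a legal move exists → not checkmate.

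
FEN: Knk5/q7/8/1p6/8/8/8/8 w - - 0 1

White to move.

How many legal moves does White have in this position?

1

White to move; king on a8.
In check: yes, from the black queen on a7.
Legal moves: Kxa7.
Count: 1.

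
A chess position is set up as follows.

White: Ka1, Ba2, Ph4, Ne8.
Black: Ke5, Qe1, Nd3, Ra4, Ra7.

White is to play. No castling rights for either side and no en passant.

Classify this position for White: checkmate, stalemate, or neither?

White to move; white king on a1.
In check: yes, from the black queen on e1.
King squares — b1: attacked by Qe1; a2: own bishop; b2: attacked by Nd3.
Legal moves for White: none.
In check with no legal moves → checkmate.

checkmate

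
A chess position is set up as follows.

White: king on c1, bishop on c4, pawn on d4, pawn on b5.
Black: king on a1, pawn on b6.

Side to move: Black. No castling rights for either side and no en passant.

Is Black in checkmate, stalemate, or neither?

stalemate

Black to move; black king on a1.
In check: no.
King squares — b1: attacked by Kc1; a2: attacked by Bc4; b2: attacked by Kc1.
Legal moves for Black: none.
Not in check and no legal moves → stalemate.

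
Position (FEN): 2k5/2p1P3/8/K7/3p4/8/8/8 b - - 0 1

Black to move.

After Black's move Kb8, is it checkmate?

no

After Kb8: white king on a5; in check: no.
White is not in check, so this cannot be checkmate.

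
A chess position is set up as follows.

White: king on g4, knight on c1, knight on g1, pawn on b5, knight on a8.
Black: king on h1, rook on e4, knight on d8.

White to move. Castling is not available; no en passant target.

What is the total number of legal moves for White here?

6

White to move; king on g4.
In check: yes, from the black rook on e4.
Legal moves: Kh5, Kg5, Kf5, Kh3, Kg3, Kf3.
Count: 6.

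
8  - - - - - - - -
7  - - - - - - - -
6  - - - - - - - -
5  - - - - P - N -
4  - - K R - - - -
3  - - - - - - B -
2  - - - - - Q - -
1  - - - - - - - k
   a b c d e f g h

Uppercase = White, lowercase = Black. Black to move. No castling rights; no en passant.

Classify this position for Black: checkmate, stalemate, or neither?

Black to move; black king on h1.
In check: no.
King squares — g1: attacked by Qf2; g2: attacked by Qf2; h2: attacked by Qf2.
Legal moves for Black: none.
Not in check and no legal moves → stalemate.

stalemate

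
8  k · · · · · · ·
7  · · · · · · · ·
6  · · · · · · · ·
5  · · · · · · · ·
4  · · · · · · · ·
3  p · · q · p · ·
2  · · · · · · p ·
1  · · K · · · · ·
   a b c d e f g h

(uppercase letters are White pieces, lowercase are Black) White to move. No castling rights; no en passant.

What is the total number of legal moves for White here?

0

White to move; king on c1.
In check: no.
Legal moves: none.
Count: 0.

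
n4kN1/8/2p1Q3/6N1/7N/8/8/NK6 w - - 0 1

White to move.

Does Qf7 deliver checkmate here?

After Qf7: black king on f8; in check: yes, from the white queen on f7.
King squares — e7: attacked by Qf7; f7: attacked by Ng5; g7: attacked by Qf7; e8: attacked by Qf7; g8: attacked by Qf7.
Black has no legal moves → checkmate.

yes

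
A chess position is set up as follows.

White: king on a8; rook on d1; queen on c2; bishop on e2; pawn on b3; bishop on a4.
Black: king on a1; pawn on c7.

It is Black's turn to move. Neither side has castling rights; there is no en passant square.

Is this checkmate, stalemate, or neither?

checkmate

Black to move; black king on a1.
In check: yes, from the white rook on d1.
King squares — b1: attacked by Rd1; a2: attacked by Qc2; b2: attacked by Qc2.
Legal moves for Black: none.
In check with no legal moves → checkmate.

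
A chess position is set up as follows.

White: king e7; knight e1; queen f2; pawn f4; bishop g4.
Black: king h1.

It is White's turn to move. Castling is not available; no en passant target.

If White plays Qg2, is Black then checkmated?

After Qg2: black king on h1; in check: yes, from the white queen on g2.
King squares — g1: attacked by Qg2; g2: attacked by Ne1; h2: attacked by Qg2.
Black has no legal moves → checkmate.

yes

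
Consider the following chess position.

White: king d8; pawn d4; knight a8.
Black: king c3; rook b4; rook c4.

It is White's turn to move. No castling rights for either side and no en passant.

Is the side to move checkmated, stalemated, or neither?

neither

White to move; white king on d8.
In check: no.
Legal moves for White: Ke8, Ke7, Kd7, Nc7, Nb6, d5.
White has 6 legal moves and is not in check → neither.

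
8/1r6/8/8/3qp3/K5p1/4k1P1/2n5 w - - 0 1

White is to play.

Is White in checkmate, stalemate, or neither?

White to move; white king on a3.
In check: no.
King squares — a2: attacked by Nc1; b2: attacked by Qd4; b3: attacked by Nc1; a4: attacked by Qd4; b4: attacked by Qd4.
Legal moves for White: none.
Not in check and no legal moves → stalemate.

stalemate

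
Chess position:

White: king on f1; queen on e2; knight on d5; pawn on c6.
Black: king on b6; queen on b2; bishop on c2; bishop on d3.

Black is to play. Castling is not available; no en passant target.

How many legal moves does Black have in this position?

6

Black to move; king on b6.
In check: yes, from the white knight on d5.
Legal moves: Ka7, Kxc6, Ka6, Kc5, Kb5, Ka5.
Count: 6.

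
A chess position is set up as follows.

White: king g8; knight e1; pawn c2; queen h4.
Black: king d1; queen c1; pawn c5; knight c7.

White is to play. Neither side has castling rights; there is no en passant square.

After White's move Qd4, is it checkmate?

no

After Qd4: black king on d1; in check: yes, from the white queen on d4.
Black has 4 legal replies: Ke2, Kxe1, Qd2, cxd4.
In check but a legal move exists → not checkmate.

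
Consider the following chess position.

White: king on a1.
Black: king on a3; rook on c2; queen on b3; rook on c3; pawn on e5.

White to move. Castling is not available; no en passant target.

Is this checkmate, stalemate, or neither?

White to move; white king on a1.
In check: no.
King squares — b1: attacked by Qb3; a2: attacked by Rc2; b2: attacked by Rc2.
Legal moves for White: none.
Not in check and no legal moves → stalemate.

stalemate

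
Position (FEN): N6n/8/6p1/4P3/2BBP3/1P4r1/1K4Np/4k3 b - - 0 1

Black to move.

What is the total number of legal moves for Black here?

Black to move; king on e1.
In check: yes, from the white knight on g2.
Legal moves: Kd2, Kd1, Rxg2+.
Count: 3.

3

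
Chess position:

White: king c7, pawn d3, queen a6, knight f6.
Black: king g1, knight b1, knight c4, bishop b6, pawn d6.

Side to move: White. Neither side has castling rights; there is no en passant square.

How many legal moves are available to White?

6

White to move; king on c7.
In check: yes, from the black bishop on b6.
Legal moves: Kc8, Kb8, Kd7, Kb7, Kc6, Qxb6+.
Count: 6.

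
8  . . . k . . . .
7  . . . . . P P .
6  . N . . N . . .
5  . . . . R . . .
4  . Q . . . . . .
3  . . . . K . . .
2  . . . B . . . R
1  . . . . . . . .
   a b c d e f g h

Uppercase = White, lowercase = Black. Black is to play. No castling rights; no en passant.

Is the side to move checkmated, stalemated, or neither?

checkmate

Black to move; black king on d8.
In check: yes, from the white knight on e6.
King squares — c7: attacked by Ne6; d7: attacked by Nb6; e7: attacked by Qb4; c8: attacked by Nb6; e8: attacked by Pf7.
Legal moves for Black: none.
In check with no legal moves → checkmate.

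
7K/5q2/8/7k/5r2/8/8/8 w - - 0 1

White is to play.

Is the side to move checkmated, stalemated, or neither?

stalemate

White to move; white king on h8.
In check: no.
King squares — g7: attacked by Qf7; h7: attacked by Qf7; g8: attacked by Qf7.
Legal moves for White: none.
Not in check and no legal moves → stalemate.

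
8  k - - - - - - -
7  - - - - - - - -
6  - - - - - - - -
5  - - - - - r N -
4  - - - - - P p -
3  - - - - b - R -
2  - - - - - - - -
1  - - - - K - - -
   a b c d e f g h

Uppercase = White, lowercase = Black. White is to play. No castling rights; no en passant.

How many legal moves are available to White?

15

White to move; king on e1.
In check: no.
Legal moves: Nh7, Nf7, Ne6, Ne4, Nh3, Nf3, Rxg4, Rh3, Rf3, Rxe3, Rg2, Rg1, Ke2, Kf1, Kd1.
Count: 15.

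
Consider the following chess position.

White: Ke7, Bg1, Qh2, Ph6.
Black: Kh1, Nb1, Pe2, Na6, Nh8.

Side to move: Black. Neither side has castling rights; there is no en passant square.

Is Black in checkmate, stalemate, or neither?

checkmate

Black to move; black king on h1.
In check: yes, from the white queen on h2.
King squares — g1: attacked by Qh2; g2: attacked by Qh2; h2: attacked by Bg1.
Legal moves for Black: none.
In check with no legal moves → checkmate.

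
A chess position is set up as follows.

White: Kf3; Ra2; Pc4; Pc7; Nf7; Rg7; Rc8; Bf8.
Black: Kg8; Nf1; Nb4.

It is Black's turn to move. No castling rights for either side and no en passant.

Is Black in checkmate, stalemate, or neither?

Black to move; black king on g8.
In check: yes, from the white rook on g7.
King squares — f7: attacked by Rg7; g7: attacked by Bf8; h7: attacked by Rg7; f8: attacked by Rc8; h8: attacked by Nf7.
Legal moves for Black: none.
In check with no legal moves → checkmate.

checkmate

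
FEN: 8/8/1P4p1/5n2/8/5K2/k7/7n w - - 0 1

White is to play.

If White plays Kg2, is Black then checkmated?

After Kg2: black king on a2; in check: no.
Black is not in check, so this cannot be checkmate.

no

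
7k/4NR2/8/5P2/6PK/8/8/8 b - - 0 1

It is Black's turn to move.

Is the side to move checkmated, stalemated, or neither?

Black to move; black king on h8.
In check: no.
King squares — g7: attacked by Rf7; h7: attacked by Rf7; g8: attacked by Ne7.
Legal moves for Black: none.
Not in check and no legal moves → stalemate.

stalemate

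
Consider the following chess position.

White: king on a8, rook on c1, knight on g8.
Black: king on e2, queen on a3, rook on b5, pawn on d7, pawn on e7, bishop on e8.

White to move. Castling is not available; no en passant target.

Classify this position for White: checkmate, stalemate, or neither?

checkmate

White to move; white king on a8.
In check: yes, from the black queen on a3.
King squares — a7: attacked by Qa3; b7: attacked by Rb5; b8: attacked by Rb5.
Legal moves for White: none.
In check with no legal moves → checkmate.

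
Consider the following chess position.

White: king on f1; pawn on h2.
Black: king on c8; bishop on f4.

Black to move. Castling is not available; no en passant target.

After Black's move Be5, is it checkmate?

no

After Be5: white king on f1; in check: no.
White is not in check, so this cannot be checkmate.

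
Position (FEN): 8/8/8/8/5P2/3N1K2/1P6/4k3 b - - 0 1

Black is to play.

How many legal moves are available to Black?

Black to move; king on e1.
In check: yes, from the white knight on d3.
Legal moves: Kd2, Kf1, Kd1.
Count: 3.

3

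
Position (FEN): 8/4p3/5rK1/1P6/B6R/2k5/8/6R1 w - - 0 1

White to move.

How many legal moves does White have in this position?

4

White to move; king on g6.
In check: yes, from the black rook on f6.
Legal moves: Kh7, Kg7, Kh5, Kg5.
Count: 4.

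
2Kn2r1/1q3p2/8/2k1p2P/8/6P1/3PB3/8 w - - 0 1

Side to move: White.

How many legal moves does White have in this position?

White to move; king on c8.
In check: yes, from the black queen on b7.
Legal moves: none.
Count: 0.

0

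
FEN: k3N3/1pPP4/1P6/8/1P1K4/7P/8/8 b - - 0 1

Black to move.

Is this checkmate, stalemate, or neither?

stalemate

Black to move; black king on a8.
In check: no.
King squares — a7: attacked by Pb6; b7: own pawn; b8: attacked by Pc7.
Legal moves for Black: none.
Not in check and no legal moves → stalemate.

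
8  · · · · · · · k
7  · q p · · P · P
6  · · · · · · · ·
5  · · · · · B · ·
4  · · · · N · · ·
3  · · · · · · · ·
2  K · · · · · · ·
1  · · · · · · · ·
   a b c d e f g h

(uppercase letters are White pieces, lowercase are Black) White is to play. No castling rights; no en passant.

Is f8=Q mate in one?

yes

After f8=Q: black king on h8; in check: yes, from the white queen on f8.
King squares — g7: attacked by Qf8; h7: attacked by Bf5; g8: attacked by Ph7.
Black has no legal moves → checkmate.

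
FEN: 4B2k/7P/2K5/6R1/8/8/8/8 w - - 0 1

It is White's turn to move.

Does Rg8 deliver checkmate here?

no

After Rg8: black king on h8; in check: yes, from the white rook on g8.
Black has 1 legal reply: Kxh7.
In check but a legal move exists → not checkmate.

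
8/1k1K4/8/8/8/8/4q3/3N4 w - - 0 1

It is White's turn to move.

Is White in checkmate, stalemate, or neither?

White to move; white king on d7.
In check: no.
Legal moves for White: Kd8, Kd6, Ne3, Nc3, Nf2, Nb2.
White has 6 legal moves and is not in check → neither.

neither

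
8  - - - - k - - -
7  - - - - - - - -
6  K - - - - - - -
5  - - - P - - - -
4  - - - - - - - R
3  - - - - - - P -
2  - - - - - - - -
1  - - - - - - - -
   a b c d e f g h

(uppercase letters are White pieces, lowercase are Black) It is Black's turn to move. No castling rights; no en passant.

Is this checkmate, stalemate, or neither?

Black to move; black king on e8.
In check: no.
Legal moves for Black: Kf8, Kd8, Kf7, Ke7, Kd7.
Black has 5 legal moves and is not in check → neither.

neither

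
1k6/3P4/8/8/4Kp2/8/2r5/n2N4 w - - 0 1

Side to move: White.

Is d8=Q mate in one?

After d8=Q: black king on b8; in check: yes, from the white queen on d8.
Black has 3 legal replies: Kb7, Ka7, Rc8.
In check but a legal move exists → not checkmate.

no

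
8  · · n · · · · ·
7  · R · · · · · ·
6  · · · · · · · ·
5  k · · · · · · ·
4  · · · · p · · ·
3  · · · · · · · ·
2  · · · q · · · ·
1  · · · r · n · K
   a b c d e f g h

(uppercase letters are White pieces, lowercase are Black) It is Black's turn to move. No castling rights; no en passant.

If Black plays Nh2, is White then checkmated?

yes

After Nh2: white king on h1; in check: yes, from the black rook on d1.
King squares — g1: attacked by Rd1; g2: attacked by Qd2; h2: attacked by Qd2.
White has no legal moves → checkmate.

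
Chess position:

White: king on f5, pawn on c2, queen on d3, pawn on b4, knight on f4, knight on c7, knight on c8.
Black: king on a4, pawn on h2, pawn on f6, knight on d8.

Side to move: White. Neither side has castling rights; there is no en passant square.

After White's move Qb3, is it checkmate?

yes

After Qb3: black king on a4; in check: yes, from the white queen on b3.
King squares — a3: attacked by Qb3; b3: attacked by Pc2; b4: attacked by Qb3; a5: attacked by Pb4; b5: attacked by Nc7.
Black has no legal moves → checkmate.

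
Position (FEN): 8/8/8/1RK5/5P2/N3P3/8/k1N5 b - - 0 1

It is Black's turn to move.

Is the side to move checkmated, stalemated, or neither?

stalemate

Black to move; black king on a1.
In check: no.
King squares — b1: attacked by Na3; a2: attacked by Nc1; b2: attacked by Rb5.
Legal moves for Black: none.
Not in check and no legal moves → stalemate.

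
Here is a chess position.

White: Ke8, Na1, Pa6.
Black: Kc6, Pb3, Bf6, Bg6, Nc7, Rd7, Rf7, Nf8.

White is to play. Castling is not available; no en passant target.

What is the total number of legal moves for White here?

0

White to move; king on e8.
In check: yes, from the black knight on c7.
Legal moves: none.
Count: 0.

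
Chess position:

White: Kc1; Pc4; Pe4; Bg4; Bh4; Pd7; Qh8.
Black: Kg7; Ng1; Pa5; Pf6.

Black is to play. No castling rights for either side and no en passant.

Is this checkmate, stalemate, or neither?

Black to move; black king on g7.
In check: yes, from the white queen on h8.
Legal moves for Black: Kxh8, Kf7, Kg6.
Black is in check but has 3 legal moves → neither.

neither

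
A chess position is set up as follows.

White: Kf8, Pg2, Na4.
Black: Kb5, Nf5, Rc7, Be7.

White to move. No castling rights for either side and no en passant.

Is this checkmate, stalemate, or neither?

White to move; white king on f8.
In check: yes, from the black bishop on e7.
King squares — e7: attacked by Nf5; f7: available; g7: attacked by Nf5; e8: available; g8: available.
Legal moves for White: Kg8, Ke8, Kf7.
White is in check but has 3 legal moves → neither.

neither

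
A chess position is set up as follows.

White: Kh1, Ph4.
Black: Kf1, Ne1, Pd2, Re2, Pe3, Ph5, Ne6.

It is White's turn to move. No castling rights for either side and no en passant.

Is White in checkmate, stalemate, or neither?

stalemate

White to move; white king on h1.
In check: no.
King squares — g1: attacked by Kf1; g2: attacked by Ne1; h2: attacked by Re2.
Legal moves for White: none.
Not in check and no legal moves → stalemate.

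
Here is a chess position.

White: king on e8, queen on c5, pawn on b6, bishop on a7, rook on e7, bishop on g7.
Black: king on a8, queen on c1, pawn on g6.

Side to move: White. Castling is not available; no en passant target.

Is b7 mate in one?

After b7: black king on a8; in check: yes, from the white pawn on b7.
King squares — a7: attacked by Qc5; b7: attacked by Re7; b8: attacked by Ba7.
Black has no legal moves → checkmate.

yes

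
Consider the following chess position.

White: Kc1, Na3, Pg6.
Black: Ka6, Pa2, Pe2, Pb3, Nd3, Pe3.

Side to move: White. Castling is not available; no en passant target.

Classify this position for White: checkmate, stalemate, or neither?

White to move; white king on c1.
In check: yes, from the black knight on d3.
King squares — b1: attacked by Pa2; d1: attacked by Pe2; b2: attacked by Nd3; c2: attacked by Pb3; d2: attacked by Pe3.
Legal moves for White: none.
In check with no legal moves → checkmate.

checkmate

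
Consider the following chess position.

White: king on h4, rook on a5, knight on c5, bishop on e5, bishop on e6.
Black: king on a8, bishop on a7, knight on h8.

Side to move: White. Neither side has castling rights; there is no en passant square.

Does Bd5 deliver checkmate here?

After Bd5: black king on a8; in check: yes, from the white bishop on d5.
King squares — a7: own bishop; b7: attacked by Nc5; b8: attacked by Be5.
Black has no legal moves → checkmate.

yes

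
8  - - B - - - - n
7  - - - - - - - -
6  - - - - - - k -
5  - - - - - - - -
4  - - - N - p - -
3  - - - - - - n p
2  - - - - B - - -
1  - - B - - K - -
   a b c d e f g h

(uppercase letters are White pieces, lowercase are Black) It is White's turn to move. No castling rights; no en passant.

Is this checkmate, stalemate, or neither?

neither

White to move; white king on f1.
In check: yes, from the black knight on g3.
King squares — e1: available; g1: available; e2: own bishop; f2: available; g2: attacked by Ph3.
Legal moves for White: Kf2, Kg1, Ke1.
White is in check but has 3 legal moves → neither.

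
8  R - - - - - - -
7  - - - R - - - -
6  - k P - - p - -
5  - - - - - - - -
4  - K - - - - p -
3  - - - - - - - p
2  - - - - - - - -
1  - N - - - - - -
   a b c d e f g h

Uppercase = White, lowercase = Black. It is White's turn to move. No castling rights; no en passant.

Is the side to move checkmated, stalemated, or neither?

White to move; white king on b4.
In check: no.
Legal moves for White include: Rh8, Rg8, Rf8, Re8, Rad8, Rc8, Rb8+, Raa7, Ra6+, Ra5, Ra4, Ra3, Ra2, Ra1, Rdd8, Rh7, Rg7, Rf7, ... (list truncated; more exist).
White has legal moves and is not in check → neither.

neither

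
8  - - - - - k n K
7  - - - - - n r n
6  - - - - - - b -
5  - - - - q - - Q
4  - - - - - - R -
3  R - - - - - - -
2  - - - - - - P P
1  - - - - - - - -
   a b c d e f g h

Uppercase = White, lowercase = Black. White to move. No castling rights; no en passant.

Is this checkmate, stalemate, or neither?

checkmate

White to move; white king on h8.
In check: yes, from the black knight on f7.
King squares — g7: attacked by Qe5; h7: attacked by Bg6; g8: attacked by Rg7.
Legal moves for White: none.
In check with no legal moves → checkmate.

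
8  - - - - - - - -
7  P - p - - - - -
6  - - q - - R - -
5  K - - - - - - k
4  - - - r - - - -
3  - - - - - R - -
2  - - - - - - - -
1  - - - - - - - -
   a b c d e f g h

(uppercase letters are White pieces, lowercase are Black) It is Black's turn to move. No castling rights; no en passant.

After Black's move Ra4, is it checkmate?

yes

After Ra4: white king on a5; in check: yes, from the black rook on a4.
King squares — a4: attacked by Qc6; b4: attacked by Ra4; b5: attacked by Qc6; a6: attacked by Ra4; b6: attacked by Qc6.
White has no legal moves → checkmate.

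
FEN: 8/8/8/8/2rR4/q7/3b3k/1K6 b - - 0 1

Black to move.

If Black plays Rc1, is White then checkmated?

yes

After Rc1: white king on b1; in check: yes, from the black rook on c1.
King squares — a1: attacked by Rc1; c1: attacked by Bd2; a2: attacked by Qa3; b2: attacked by Qa3; c2: attacked by Rc1.
White has no legal moves → checkmate.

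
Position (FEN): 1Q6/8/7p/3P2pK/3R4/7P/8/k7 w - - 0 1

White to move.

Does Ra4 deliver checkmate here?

After Ra4: black king on a1; in check: yes, from the white rook on a4.
King squares — b1: attacked by Qb8; a2: attacked by Ra4; b2: attacked by Qb8.
Black has no legal moves → checkmate.

yes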